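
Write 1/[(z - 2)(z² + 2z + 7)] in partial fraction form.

Cover-up at z = 2: α = 1/(2² + 2·2 + 7) = 1/15. Then β = -α = -1/15, γ = -α·(2 + 2) = -4/15
Result: (1/15)/(z - 2) - ((1/15)z + 4/15)/(z² + 2z + 7)


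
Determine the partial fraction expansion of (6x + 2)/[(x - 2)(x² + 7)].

At x=2: α = (6·2 + 2)/(2² + 7) = 14/11. β = -α = -14/11, γ = 6 - 2·α = 38/11
Result: (14/11)/(x - 2) - ((14/11)x - 38/11)/(x² + 7)


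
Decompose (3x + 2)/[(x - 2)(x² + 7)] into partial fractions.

At x=2: A = (3·2 + 2)/(2² + 7) = 8/11. B = -A = -8/11, C = 3 - 2·A = 17/11
Result: (8/11)/(x - 2) - ((8/11)x - 17/11)/(x² + 7)


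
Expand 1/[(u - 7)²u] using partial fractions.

Cover-up at u=0: γ = 1/(0 - 7)² = 1/49. Cover-up at u=7: β = 1/(7 - 0) = 1/7. Comparing u² coeff: α = -γ = -1/49
Result: (-1/49)/(u - 7) + (1/7)/(u - 7)² + (1/49)/u


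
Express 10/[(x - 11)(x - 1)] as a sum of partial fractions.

10/(x - 11)(x - 1) = α/(x - 11) + β/(x - 1). α = 10/(11 - 1) = 1, β = 10/(1 - 11) = -1
Result: 1/(x - 11) - 1/(x - 1)


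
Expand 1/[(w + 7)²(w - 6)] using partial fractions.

Cover-up at w=6: γ = 1/(6 + 7)² = 1/169. Cover-up at w=-7: β = 1/(-7 - 6) = -1/13. Comparing w² coeff: α = -γ = -1/169
Result: (-1/169)/(w + 7) - (1/13)/(w + 7)² + (1/169)/(w - 6)


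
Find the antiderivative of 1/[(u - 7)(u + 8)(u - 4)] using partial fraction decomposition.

Cover-up: P = 1/45, Q = 1/180, R = -1/36. Decomposition: (1/45)/(u - 7) + (1/180)/(u + 8) - (1/36)/(u - 4). Integrate each term: (1/45) ln|(u - 7)| + (1/180) ln|(u + 8)| - (1/36) ln|(u - 4)| + C


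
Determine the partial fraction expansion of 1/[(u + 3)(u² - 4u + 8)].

Cover-up at u = -3: P = 1/((-3)² - 4·(-3) + 8) = 1/29. Then Q = -P = -1/29, R = -P·(-4 - 3) = 7/29
Result: (1/29)/(u + 3) - ((1/29)u - 7/29)/(u² - 4u + 8)


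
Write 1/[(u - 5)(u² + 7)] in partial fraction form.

Cover-up at u = 5: A = 1/(5² + 7) = 1/32. Then B = -A = -1/32, C = -A·(0 + 5) = -5/32
Result: (1/32)/(u - 5) - ((1/32)u + 5/32)/(u² + 7)


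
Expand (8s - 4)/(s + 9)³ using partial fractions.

(8s - 4) = α(s + 9)² + β(s + 9) + γ. At s = -9: γ = 8·(-9) - 4 = -76. Coefficients: α = 0, β = 8
Result: 8/(s + 9)² - 76/(s + 9)³


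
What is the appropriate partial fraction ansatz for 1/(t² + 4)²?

Repeated quadratic factor: (Pt + Q)/(t² + 4) + (Rt + S)/(t² + 4)²


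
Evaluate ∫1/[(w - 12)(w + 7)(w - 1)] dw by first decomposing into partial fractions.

Cover-up: α = 1/209, β = 1/152, γ = -1/88. Decomposition: (1/209)/(w - 12) + (1/152)/(w + 7) - (1/88)/(w - 1). Integrate each term: (1/209) ln|(w - 12)| + (1/152) ln|(w + 7)| - (1/88) ln|(w - 1)| + C


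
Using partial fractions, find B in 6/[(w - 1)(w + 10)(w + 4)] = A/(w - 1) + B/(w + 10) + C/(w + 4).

Cover-up at w = -10: B = 6/[(-10 - 1)(-10 + 4)] = 6/[(-11)(-6)] = 6/66 = 1/11


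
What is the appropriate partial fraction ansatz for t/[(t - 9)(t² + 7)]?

Linear + irreducible quadratic: A/(t - 9) + (Bt + C)/(t² + 7)


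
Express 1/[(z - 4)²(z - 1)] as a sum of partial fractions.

Cover-up at z=1: γ = 1/(1 - 4)² = 1/9. Cover-up at z=4: β = 1/(4 - 1) = 1/3. Comparing z² coeff: α = -γ = -1/9
Result: (-1/9)/(z - 4) + (1/3)/(z - 4)² + (1/9)/(z - 1)


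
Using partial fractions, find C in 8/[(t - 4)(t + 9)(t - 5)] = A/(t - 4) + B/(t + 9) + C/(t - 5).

Cover-up at t = 5: C = 8/[(5 - 4)(5 + 9)] = 8/[(1)(14)] = 8/14 = 4/7


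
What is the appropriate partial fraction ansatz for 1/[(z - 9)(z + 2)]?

Distinct linear factors: P/(z - 9) + Q/(z + 2)


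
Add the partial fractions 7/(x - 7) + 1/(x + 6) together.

Common denominator (x - 7)(x + 6). Numerator: 7(x + 6) + 1(x - 7) = (7x + 42) + (x - 7) = 8x + 35
Result: (8x + 35)/[(x - 7)(x + 6)]


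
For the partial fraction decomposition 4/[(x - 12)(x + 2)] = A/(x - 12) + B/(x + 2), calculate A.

Cover-up at x = 12: A = 4/(12 + 2) = 4/14 = 2/7


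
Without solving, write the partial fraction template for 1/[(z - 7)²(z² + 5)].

Repeated linear + quadratic: P/(z - 7) + Q/(z - 7)² + (Rz + S)/(z² + 5)


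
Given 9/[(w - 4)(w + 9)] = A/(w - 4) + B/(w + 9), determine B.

Cover-up at w = -9: B = 9/(-9 - 4) = -9/13


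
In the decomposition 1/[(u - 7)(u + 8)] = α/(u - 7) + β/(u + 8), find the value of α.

Cover-up at u = 7: α = 1/(7 + 8) = 1/15


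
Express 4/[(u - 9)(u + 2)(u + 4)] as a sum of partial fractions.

Using cover-up method: α = 4/143, β = -2/11, γ = 2/13
Result: (4/143)/(u - 9) - (2/11)/(u + 2) + (2/13)/(u + 4)


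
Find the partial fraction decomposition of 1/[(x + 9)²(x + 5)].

Cover-up at x=-5: γ = 1/(-5 + 9)² = 1/16. Cover-up at x=-9: β = 1/(-9 + 5) = -1/4. Comparing x² coeff: α = -γ = -1/16
Result: (-1/16)/(x + 9) - (1/4)/(x + 9)² + (1/16)/(x + 5)


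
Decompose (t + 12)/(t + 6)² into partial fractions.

(t + 12) = A(t + 6) + B. At t = -6: B = 1·(-6) + 12 = 6. Coeff of t: A = 1
Result: 1/(t + 6) + 6/(t + 6)²


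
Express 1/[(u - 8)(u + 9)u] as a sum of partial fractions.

Using cover-up method: P = 1/136, Q = 1/153, R = -1/72
Result: (1/136)/(u - 8) + (1/153)/(u + 9) - (1/72)/u


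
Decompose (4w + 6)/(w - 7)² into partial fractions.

(4w + 6) = A(w - 7) + B. At w = 7: B = 4·7 + 6 = 34. Coeff of w: A = 4
Result: 4/(w - 7) + 34/(w - 7)²


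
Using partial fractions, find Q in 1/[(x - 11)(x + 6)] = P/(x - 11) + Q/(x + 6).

Cover-up at x = -6: Q = 1/(-6 - 11) = -1/17


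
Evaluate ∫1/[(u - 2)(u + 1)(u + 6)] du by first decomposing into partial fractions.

Cover-up: α = 1/24, β = -1/15, γ = 1/40. Decomposition: (1/24)/(u - 2) - (1/15)/(u + 1) + (1/40)/(u + 6). Integrate each term: (1/24) ln|(u - 2)| - (1/15) ln|(u + 1)| + (1/40) ln|(u + 6)| + C


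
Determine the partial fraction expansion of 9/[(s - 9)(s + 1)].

9/(s - 9)(s + 1) = A/(s - 9) + B/(s + 1). A = 9/(9 + 1) = 9/10, B = 9/(-1 - 9) = -9/10
Result: (9/10)/(s - 9) - (9/10)/(s + 1)


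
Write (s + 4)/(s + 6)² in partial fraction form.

(s + 4) = A(s + 6) + B. At s = -6: B = 1·(-6) + 4 = -2. Coeff of s: A = 1
Result: 1/(s + 6) - 2/(s + 6)²


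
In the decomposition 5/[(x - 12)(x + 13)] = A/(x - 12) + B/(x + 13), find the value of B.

Cover-up at x = -13: B = 5/(-13 - 12) = -5/25 = -1/5


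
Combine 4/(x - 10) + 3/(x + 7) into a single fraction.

Common denominator (x - 10)(x + 7). Numerator: 4(x + 7) + 3(x - 10) = (4x + 28) + (3x - 30) = 7x - 2
Result: (7x - 2)/[(x - 10)(x + 7)]


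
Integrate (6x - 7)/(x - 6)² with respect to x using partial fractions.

Decompose: P = 6, Q = 6·6 - 7 = 29, so (6x - 7)/(x - 6)² = 6/(x - 6) + 29/(x - 6)². Integrate: ∫ P/(x - 6) dx = 6 ln|(x - 6)|; ∫ Q/(x - 6)² dx = -29/(x - 6). Sum: 6 ln|(x - 6)| - 29/(x - 6) + C


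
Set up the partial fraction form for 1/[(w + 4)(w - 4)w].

Three distinct linear factors: P/(w + 4) + Q/(w - 4) + R/w


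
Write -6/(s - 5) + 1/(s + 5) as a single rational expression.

Common denominator (s - 5)(s + 5). Numerator: -6(s + 5) + 1(s - 5) = (-6s - 30) + (s - 5) = -5s - 35
Result: (-5s - 35)/[(s - 5)(s + 5)]


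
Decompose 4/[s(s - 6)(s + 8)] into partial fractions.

Using cover-up method: A = -1/12, B = 1/21, C = 1/28
Result: (-1/12)/s + (1/21)/(s - 6) + (1/28)/(s + 8)


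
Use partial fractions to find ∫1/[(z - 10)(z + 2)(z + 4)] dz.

Cover-up: A = 1/168, B = -1/24, C = 1/28. Decomposition: (1/168)/(z - 10) - (1/24)/(z + 2) + (1/28)/(z + 4). Integrate each term: (1/168) ln|(z - 10)| - (1/24) ln|(z + 2)| + (1/28) ln|(z + 4)| + C


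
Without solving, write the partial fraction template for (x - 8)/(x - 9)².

Repeated linear factor: P/(x - 9) + Q/(x - 9)²


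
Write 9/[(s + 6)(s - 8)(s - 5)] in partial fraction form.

Using cover-up method: A = 9/154, B = 3/14, C = -3/11
Result: (9/154)/(s + 6) + (3/14)/(s - 8) - (3/11)/(s - 5)


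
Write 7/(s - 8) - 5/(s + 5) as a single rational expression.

Common denominator (s - 8)(s + 5). Numerator: 7(s + 5) - 5(s - 8) = (7s + 35) - (5s - 40) = 2s + 75
Result: (2s + 75)/[(s - 8)(s + 5)]


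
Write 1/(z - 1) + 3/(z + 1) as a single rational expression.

Common denominator (z - 1)(z + 1). Numerator: 1(z + 1) + 3(z - 1) = (z + 1) + (3z - 3) = 4z - 2
Result: (4z - 2)/[(z - 1)(z + 1)]


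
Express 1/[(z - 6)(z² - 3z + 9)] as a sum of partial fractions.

Cover-up at z = 6: P = 1/(6² - 3·6 + 9) = 1/27. Then Q = -P = -1/27, R = -P·(-3 + 6) = -1/9
Result: (1/27)/(z - 6) - ((1/27)z + 1/9)/(z² - 3z + 9)


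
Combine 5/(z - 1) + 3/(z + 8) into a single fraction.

Common denominator (z - 1)(z + 8). Numerator: 5(z + 8) + 3(z - 1) = (5z + 40) + (3z - 3) = 8z + 37
Result: (8z + 37)/[(z - 1)(z + 8)]


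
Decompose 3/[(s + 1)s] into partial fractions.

3/(s + 1)s = A/(s + 1) + B/s. A = 3/(-1 - 0) = -3, B = 3/(0 + 1) = 3
Result: -3/(s + 1) + 3/s


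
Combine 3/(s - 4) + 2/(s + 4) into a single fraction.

Common denominator (s - 4)(s + 4). Numerator: 3(s + 4) + 2(s - 4) = (3s + 12) + (2s - 8) = 5s + 4
Result: (5s + 4)/[(s - 4)(s + 4)]


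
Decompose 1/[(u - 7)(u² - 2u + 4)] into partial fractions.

Cover-up at u = 7: P = 1/(7² - 2·7 + 4) = 1/39. Then Q = -P = -1/39, R = -P·(-2 + 7) = -5/39
Result: (1/39)/(u - 7) - ((1/39)u + 5/39)/(u² - 2u + 4)


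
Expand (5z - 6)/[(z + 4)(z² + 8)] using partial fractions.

At z=-4: P = (5·(-4) - 6)/((-4)² + 8) = -13/12. Q = -P = 13/12, R = 5 - (-4)·P = 2/3
Result: (-13/12)/(z + 4) + ((13/12)z + 2/3)/(z² + 8)


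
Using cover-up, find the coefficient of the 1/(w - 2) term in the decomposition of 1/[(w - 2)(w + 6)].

Cover (w - 2), set w=2: 1/((w + 6) at w=2) = 1/(8) = 1/8


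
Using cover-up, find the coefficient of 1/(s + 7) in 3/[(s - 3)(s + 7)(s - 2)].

Cover (s + 7), set s=-7: 3/[(-7 - 3)(-7 - 2)] = 1/30


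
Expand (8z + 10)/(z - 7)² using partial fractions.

(8z + 10) = α(z - 7) + β. At z = 7: β = 8·7 + 10 = 66. Coeff of z: α = 8
Result: 8/(z - 7) + 66/(z - 7)²


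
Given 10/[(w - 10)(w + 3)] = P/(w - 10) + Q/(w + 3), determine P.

Cover-up at w = 10: P = 10/(10 + 3) = 10/13


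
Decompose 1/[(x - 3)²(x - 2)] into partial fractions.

Cover-up at x=2: γ = 1/(2 - 3)² = 1. Cover-up at x=3: β = 1/(3 - 2) = 1. Comparing x² coeff: α = -γ = -1
Result: -1/(x - 3) + 1/(x - 3)² + 1/(x - 2)


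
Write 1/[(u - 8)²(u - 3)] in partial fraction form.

Cover-up at u=3: γ = 1/(3 - 8)² = 1/25. Cover-up at u=8: β = 1/(8 - 3) = 1/5. Comparing u² coeff: α = -γ = -1/25
Result: (-1/25)/(u - 8) + (1/5)/(u - 8)² + (1/25)/(u - 3)


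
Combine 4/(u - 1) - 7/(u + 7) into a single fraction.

Common denominator (u - 1)(u + 7). Numerator: 4(u + 7) - 7(u - 1) = (4u + 28) - (7u - 7) = -3u + 35
Result: (-3u + 35)/[(u - 1)(u + 7)]


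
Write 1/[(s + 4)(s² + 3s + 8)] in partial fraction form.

Cover-up at s = -4: α = 1/((-4)² + 3·(-4) + 8) = 1/12. Then β = -α = -1/12, γ = -α·(3 - 4) = 1/12
Result: (1/12)/(s + 4) - ((1/12)s - 1/12)/(s² + 3s + 8)


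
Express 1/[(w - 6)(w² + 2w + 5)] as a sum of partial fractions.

Cover-up at w = 6: P = 1/(6² + 2·6 + 5) = 1/53. Then Q = -P = -1/53, R = -P·(2 + 6) = -8/53
Result: (1/53)/(w - 6) - ((1/53)w + 8/53)/(w² + 2w + 5)


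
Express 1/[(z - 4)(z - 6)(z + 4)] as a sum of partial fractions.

Using cover-up method: A = -1/16, B = 1/20, C = 1/80
Result: (-1/16)/(z - 4) + (1/20)/(z - 6) + (1/80)/(z + 4)


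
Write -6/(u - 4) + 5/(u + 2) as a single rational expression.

Common denominator (u - 4)(u + 2). Numerator: -6(u + 2) + 5(u - 4) = (-6u - 12) + (5u - 20) = -u - 32
Result: (-u - 32)/[(u - 4)(u + 2)]


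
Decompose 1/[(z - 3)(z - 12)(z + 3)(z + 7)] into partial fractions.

Using Heaviside cover-up: (-1/540)/(z - 3) + (1/2565)/(z - 12) + (1/360)/(z + 3) - (1/760)/(z + 7)


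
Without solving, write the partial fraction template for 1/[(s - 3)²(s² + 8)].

Repeated linear + quadratic: A/(s - 3) + B/(s - 3)² + (Cs + D)/(s² + 8)


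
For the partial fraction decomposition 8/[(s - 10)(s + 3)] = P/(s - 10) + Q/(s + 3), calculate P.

Cover-up at s = 10: P = 8/(10 + 3) = 8/13


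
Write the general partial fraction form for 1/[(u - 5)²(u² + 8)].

Repeated linear + quadratic: α/(u - 5) + β/(u - 5)² + (γu + δ)/(u² + 8)


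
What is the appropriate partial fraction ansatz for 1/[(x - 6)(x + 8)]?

Distinct linear factors: α/(x - 6) + β/(x + 8)


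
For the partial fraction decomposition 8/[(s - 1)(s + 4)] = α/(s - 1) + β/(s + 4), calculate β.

Cover-up at s = -4: β = 8/(-4 - 1) = -8/5


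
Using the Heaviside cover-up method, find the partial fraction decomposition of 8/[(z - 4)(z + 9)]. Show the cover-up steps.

Cover (z - 4): set z=4, get α = 8/(4 + 9) = 8/13. Cover (z + 9): set z=-9, get β = 8/(-9 - 4) = -8/13.
Result: (8/13)/(z - 4) - (8/13)/(z + 9)


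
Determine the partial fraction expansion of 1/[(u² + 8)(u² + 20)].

Coefficient matching gives α = γ = 0, β = 1/(20-8) = 1/12, δ = -β = -1/12
Result: (1/12)/(u² + 8) - (1/12)/(u² + 20)


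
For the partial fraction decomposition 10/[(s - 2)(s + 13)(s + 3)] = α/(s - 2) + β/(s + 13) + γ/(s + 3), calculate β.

Cover-up at s = -13: β = 10/[(-13 - 2)(-13 + 3)] = 10/[(-15)(-10)] = 10/150 = 1/15


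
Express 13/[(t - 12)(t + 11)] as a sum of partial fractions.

13/(t - 12)(t + 11) = P/(t - 12) + Q/(t + 11). P = 13/(12 + 11) = 13/23, Q = 13/(-11 - 12) = -13/23
Result: (13/23)/(t - 12) - (13/23)/(t + 11)


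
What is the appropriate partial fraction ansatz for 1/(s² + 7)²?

Repeated quadratic factor: (As + B)/(s² + 7) + (Cs + D)/(s² + 7)²


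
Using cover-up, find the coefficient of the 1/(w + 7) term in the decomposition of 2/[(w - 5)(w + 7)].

Cover (w + 7), set w=-7: 2/((w - 5) at w=-7) = 2/(-12) = -1/6


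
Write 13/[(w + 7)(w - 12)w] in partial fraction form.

Using cover-up method: A = 13/133, B = 13/228, C = -13/84
Result: (13/133)/(w + 7) + (13/228)/(w - 12) - (13/84)/w


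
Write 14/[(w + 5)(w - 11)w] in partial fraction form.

Using cover-up method: A = 7/40, B = 7/88, C = -14/55
Result: (7/40)/(w + 5) + (7/88)/(w - 11) - (14/55)/w


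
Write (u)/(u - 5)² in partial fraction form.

(u) = A(u - 5) + B. At u = 5: B = 1·5 + 0 = 5. Coeff of u: A = 1
Result: 1/(u - 5) + 5/(u - 5)²


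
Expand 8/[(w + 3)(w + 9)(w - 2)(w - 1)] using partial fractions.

Using Heaviside cover-up: (1/15)/(w + 3) - (2/165)/(w + 9) + (8/55)/(w - 2) - (1/5)/(w - 1)


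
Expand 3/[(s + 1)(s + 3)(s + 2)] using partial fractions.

Using cover-up method: P = 3/2, Q = 3/2, R = -3
Result: (3/2)/(s + 1) + (3/2)/(s + 3) - 3/(s + 2)


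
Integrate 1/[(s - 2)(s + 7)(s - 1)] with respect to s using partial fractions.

Cover-up: P = 1/9, Q = 1/72, R = -1/8. Decomposition: (1/9)/(s - 2) + (1/72)/(s + 7) - (1/8)/(s - 1). Integrate each term: (1/9) ln|(s - 2)| + (1/72) ln|(s + 7)| - (1/8) ln|(s - 1)| + C


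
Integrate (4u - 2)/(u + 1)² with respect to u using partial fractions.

Decompose: α = 4, β = 4·(-1) - 2 = -6, so (4u - 2)/(u + 1)² = 4/(u + 1) - 6/(u + 1)². Integrate: ∫ α/(u + 1) du = 4 ln|(u + 1)|; ∫ β/(u + 1)² du = 6/(u + 1). Sum: 4 ln|(u + 1)| + 6/(u + 1) + C


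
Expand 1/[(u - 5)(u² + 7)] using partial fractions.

Cover-up at u = 5: A = 1/(5² + 7) = 1/32. Then B = -A = -1/32, C = -A·(0 + 5) = -5/32
Result: (1/32)/(u - 5) - ((1/32)u + 5/32)/(u² + 7)


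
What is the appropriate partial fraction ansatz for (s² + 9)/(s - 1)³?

Repeated linear factor (power 3): α/(s - 1) + β/(s - 1)² + γ/(s - 1)³


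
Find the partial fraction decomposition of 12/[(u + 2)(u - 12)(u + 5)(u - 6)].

Using Heaviside cover-up: (1/28)/(u + 2) + (1/119)/(u - 12) - (4/187)/(u + 5) - (1/44)/(u - 6)


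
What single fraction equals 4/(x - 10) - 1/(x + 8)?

Common denominator (x - 10)(x + 8). Numerator: 4(x + 8) - 1(x - 10) = (4x + 32) - (x - 10) = 3x + 42
Result: (3x + 42)/[(x - 10)(x + 8)]


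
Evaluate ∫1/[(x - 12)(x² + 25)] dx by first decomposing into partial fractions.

Cover-up at x=12: P = 1/(12²+25) = 1/169. Coeff matching: Q = -1/169, R = -12/169. Decomposition: (1/169)/(x - 12) - ((1/169)x + 12/169)/(x² + 25). Integrate: linear → ln, quadratic → (1/2)ln + arctan: (1/169) ln|(x - 12)| - (1/338) ln(x² + 25) - (12/845) arctan(x/5) + C


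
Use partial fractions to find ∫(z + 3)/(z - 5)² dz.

Decompose: A = 1, B = 1·5 + 3 = 8, so (z + 3)/(z - 5)² = 1/(z - 5) + 8/(z - 5)². Integrate: ∫ A/(z - 5) dz = ln|(z - 5)|; ∫ B/(z - 5)² dz = -8/(z - 5). Sum: ln|(z - 5)| - 8/(z - 5) + C


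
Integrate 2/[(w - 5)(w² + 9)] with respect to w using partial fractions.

Cover-up at w=5: A = 2/(5²+9) = 1/17. Coeff matching: B = -1/17, C = -5/17. Decomposition: (1/17)/(w - 5) - ((1/17)w + 5/17)/(w² + 9). Integrate: linear → ln, quadratic → (1/2)ln + arctan: (1/17) ln|(w - 5)| - (1/34) ln(w² + 9) - (5/51) arctan(w/3) + C


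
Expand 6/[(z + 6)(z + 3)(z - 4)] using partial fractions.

Using cover-up method: P = 1/5, Q = -2/7, R = 3/35
Result: (1/5)/(z + 6) - (2/7)/(z + 3) + (3/35)/(z - 4)


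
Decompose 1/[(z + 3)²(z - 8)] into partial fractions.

Cover-up at z=8: γ = 1/(8 + 3)² = 1/121. Cover-up at z=-3: β = 1/(-3 - 8) = -1/11. Comparing z² coeff: α = -γ = -1/121
Result: (-1/121)/(z + 3) - (1/11)/(z + 3)² + (1/121)/(z - 8)


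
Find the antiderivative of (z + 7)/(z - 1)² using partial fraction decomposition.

Decompose: α = 1, β = 1·1 + 7 = 8, so (z + 7)/(z - 1)² = 1/(z - 1) + 8/(z - 1)². Integrate: ∫ α/(z - 1) dz = ln|(z - 1)|; ∫ β/(z - 1)² dz = -8/(z - 1). Sum: ln|(z - 1)| - 8/(z - 1) + C


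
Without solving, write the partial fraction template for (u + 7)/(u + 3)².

Repeated linear factor: A/(u + 3) + B/(u + 3)²


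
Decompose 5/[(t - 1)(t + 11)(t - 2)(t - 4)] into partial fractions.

Using Heaviside cover-up: (5/36)/(t - 1) - (1/468)/(t + 11) - (5/26)/(t - 2) + (1/18)/(t - 4)


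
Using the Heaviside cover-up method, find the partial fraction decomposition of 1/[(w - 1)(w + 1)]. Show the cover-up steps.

Cover (w - 1): set w=1, get α = 1/(1 + 1) = 1/2. Cover (w + 1): set w=-1, get β = 1/(-1 - 1) = -1/2.
Result: (1/2)/(w - 1) - (1/2)/(w + 1)


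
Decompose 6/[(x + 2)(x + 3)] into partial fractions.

6/(x + 2)(x + 3) = α/(x + 2) + β/(x + 3). α = 6/(-2 + 3) = 6, β = 6/(-3 + 2) = -6
Result: 6/(x + 2) - 6/(x + 3)


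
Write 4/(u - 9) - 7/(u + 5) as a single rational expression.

Common denominator (u - 9)(u + 5). Numerator: 4(u + 5) - 7(u - 9) = (4u + 20) - (7u - 63) = -3u + 83
Result: (-3u + 83)/[(u - 9)(u + 5)]


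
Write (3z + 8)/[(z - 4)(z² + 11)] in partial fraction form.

At z=4: A = (3·4 + 8)/(4² + 11) = 20/27. B = -A = -20/27, C = 3 - 4·A = 1/27
Result: (20/27)/(z - 4) - ((20/27)z - 1/27)/(z² + 11)


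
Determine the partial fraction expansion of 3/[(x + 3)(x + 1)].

3/(x + 3)(x + 1) = α/(x + 3) + β/(x + 1). α = 3/(-3 + 1) = -3/2, β = 3/(-1 + 3) = 3/2
Result: (-3/2)/(x + 3) + (3/2)/(x + 1)


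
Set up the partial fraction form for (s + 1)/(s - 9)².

Repeated linear factor: P/(s - 9) + Q/(s - 9)²


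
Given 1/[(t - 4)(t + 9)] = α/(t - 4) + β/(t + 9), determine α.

Cover-up at t = 4: α = 1/(4 + 9) = 1/13


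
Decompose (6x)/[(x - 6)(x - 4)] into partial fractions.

At x=6: A = (6·6 + 0)/(6 - 4) = 18. At x=4: B = (6·4 + 0)/(4 - 6) = -12
Result: 18/(x - 6) - 12/(x - 4)


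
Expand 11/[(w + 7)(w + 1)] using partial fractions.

11/(w + 7)(w + 1) = α/(w + 7) + β/(w + 1). α = 11/(-7 + 1) = -11/6, β = 11/(-1 + 7) = 11/6
Result: (-11/6)/(w + 7) + (11/6)/(w + 1)


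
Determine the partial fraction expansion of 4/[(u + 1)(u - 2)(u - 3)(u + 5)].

Using Heaviside cover-up: (1/12)/(u + 1) - (4/21)/(u - 2) + (1/8)/(u - 3) - (1/56)/(u + 5)


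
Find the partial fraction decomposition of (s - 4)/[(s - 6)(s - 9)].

At s=6: A = (1·6 - 4)/(6 - 9) = -2/3. At s=9: B = (1·9 - 4)/(9 - 6) = 5/3
Result: (-2/3)/(s - 6) + (5/3)/(s - 9)


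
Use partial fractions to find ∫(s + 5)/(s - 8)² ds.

Decompose: A = 1, B = 1·8 + 5 = 13, so (s + 5)/(s - 8)² = 1/(s - 8) + 13/(s - 8)². Integrate: ∫ A/(s - 8) ds = ln|(s - 8)|; ∫ B/(s - 8)² ds = -13/(s - 8). Sum: ln|(s - 8)| - 13/(s - 8) + C


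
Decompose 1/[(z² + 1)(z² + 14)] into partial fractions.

Coefficient matching gives α = γ = 0, β = 1/(14-1) = 1/13, δ = -β = -1/13
Result: (1/13)/(z² + 1) - (1/13)/(z² + 14)


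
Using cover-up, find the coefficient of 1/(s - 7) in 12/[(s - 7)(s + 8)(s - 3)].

Cover (s - 7), set s=7: 12/[(7 + 8)(7 - 3)] = 1/5


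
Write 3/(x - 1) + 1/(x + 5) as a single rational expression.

Common denominator (x - 1)(x + 5). Numerator: 3(x + 5) + 1(x - 1) = (3x + 15) + (x - 1) = 4x + 14
Result: (4x + 14)/[(x - 1)(x + 5)]


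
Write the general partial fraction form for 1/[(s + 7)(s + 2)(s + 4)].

Three distinct linear factors: P/(s + 7) + Q/(s + 2) + R/(s + 4)


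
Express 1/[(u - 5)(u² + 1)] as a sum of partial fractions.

Cover-up at u = 5: α = 1/(5² + 1) = 1/26. Then β = -α = -1/26, γ = -α·(0 + 5) = -5/26
Result: (1/26)/(u - 5) - ((1/26)u + 5/26)/(u² + 1)


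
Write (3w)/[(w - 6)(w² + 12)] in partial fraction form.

At w=6: A = (3·6 + 0)/(6² + 12) = 3/8. B = -A = -3/8, C = 3 - 6·A = 3/4
Result: (3/8)/(w - 6) - ((3/8)w - 3/4)/(w² + 12)


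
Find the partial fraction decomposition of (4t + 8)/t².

(4t + 8) = Pt + Q. At t = 0: Q = 4·0 + 8 = 8. Coeff of t: P = 4
Result: 4/t + 8/t²


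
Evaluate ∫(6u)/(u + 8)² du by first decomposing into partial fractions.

Decompose: P = 6, Q = 6·(-8) + 0 = -48, so (6u)/(u + 8)² = 6/(u + 8) - 48/(u + 8)². Integrate: ∫ P/(u + 8) du = 6 ln|(u + 8)|; ∫ Q/(u + 8)² du = 48/(u + 8). Sum: 6 ln|(u + 8)| + 48/(u + 8) + C


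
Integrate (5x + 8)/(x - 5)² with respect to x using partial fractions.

Decompose: A = 5, B = 5·5 + 8 = 33, so (5x + 8)/(x - 5)² = 5/(x - 5) + 33/(x - 5)². Integrate: ∫ A/(x - 5) dx = 5 ln|(x - 5)|; ∫ B/(x - 5)² dx = -33/(x - 5). Sum: 5 ln|(x - 5)| - 33/(x - 5) + C


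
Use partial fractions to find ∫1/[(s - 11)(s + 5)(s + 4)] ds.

Cover-up: A = 1/240, B = 1/16, C = -1/15. Decomposition: (1/240)/(s - 11) + (1/16)/(s + 5) - (1/15)/(s + 4). Integrate each term: (1/240) ln|(s - 11)| + (1/16) ln|(s + 5)| - (1/15) ln|(s + 4)| + C


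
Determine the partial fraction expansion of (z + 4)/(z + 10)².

(z + 4) = A(z + 10) + B. At z = -10: B = 1·(-10) + 4 = -6. Coeff of z: A = 1
Result: 1/(z + 10) - 6/(z + 10)²


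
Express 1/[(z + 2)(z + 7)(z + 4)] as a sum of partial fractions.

Using cover-up method: P = 1/10, Q = 1/15, R = -1/6
Result: (1/10)/(z + 2) + (1/15)/(z + 7) - (1/6)/(z + 4)


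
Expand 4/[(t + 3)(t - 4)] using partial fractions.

4/(t + 3)(t - 4) = P/(t + 3) + Q/(t - 4). P = 4/(-3 - 4) = -4/7, Q = 4/(4 + 3) = 4/7
Result: (-4/7)/(t + 3) + (4/7)/(t - 4)


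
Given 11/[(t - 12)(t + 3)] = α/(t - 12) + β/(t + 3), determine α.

Cover-up at t = 12: α = 11/(12 + 3) = 11/15


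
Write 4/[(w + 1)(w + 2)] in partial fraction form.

4/(w + 1)(w + 2) = A/(w + 1) + B/(w + 2). A = 4/(-1 + 2) = 4, B = 4/(-2 + 1) = -4
Result: 4/(w + 1) - 4/(w + 2)


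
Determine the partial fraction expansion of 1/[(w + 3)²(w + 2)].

Cover-up at w=-2: R = 1/(-2 + 3)² = 1. Cover-up at w=-3: Q = 1/(-3 + 2) = -1. Comparing w² coeff: P = -R = -1
Result: -1/(w + 3) - 1/(w + 3)² + 1/(w + 2)


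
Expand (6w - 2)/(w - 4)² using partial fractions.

(6w - 2) = A(w - 4) + B. At w = 4: B = 6·4 - 2 = 22. Coeff of w: A = 6
Result: 6/(w - 4) + 22/(w - 4)²


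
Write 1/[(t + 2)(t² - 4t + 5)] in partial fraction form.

Cover-up at t = -2: A = 1/((-2)² - 4·(-2) + 5) = 1/17. Then B = -A = -1/17, C = -A·(-4 - 2) = 6/17
Result: (1/17)/(t + 2) - ((1/17)t - 6/17)/(t² - 4t + 5)


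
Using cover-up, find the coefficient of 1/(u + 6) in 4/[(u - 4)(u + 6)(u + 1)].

Cover (u + 6), set u=-6: 4/[(-6 - 4)(-6 + 1)] = 2/25


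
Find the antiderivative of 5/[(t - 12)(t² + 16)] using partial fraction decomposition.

Cover-up at t=12: α = 5/(12²+16) = 1/32. Coeff matching: β = -1/32, γ = -3/8. Decomposition: (1/32)/(t - 12) - ((1/32)t + 3/8)/(t² + 16). Integrate: linear → ln, quadratic → (1/2)ln + arctan: (1/32) ln|(t - 12)| - (1/64) ln(t² + 16) - (3/32) arctan(t/4) + C


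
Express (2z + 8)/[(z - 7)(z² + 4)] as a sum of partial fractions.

At z=7: A = (2·7 + 8)/(7² + 4) = 22/53. B = -A = -22/53, C = 2 - 7·A = -48/53
Result: (22/53)/(z - 7) - ((22/53)z + 48/53)/(z² + 4)


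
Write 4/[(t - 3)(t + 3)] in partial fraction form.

4/(t - 3)(t + 3) = α/(t - 3) + β/(t + 3). α = 4/(3 + 3) = 2/3, β = 4/(-3 - 3) = -2/3
Result: (2/3)/(t - 3) - (2/3)/(t + 3)


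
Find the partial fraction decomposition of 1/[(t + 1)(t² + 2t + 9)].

Cover-up at t = -1: α = 1/((-1)² + 2·(-1) + 9) = 1/8. Then β = -α = -1/8, γ = -α·(2 - 1) = -1/8
Result: (1/8)/(t + 1) - ((1/8)t + 1/8)/(t² + 2t + 9)


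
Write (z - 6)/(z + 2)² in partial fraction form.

(z - 6) = A(z + 2) + B. At z = -2: B = 1·(-2) - 6 = -8. Coeff of z: A = 1
Result: 1/(z + 2) - 8/(z + 2)²


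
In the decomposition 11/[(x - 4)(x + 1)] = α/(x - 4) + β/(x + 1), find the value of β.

Cover-up at x = -1: β = 11/(-1 - 4) = -11/5


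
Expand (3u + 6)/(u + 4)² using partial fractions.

(3u + 6) = α(u + 4) + β. At u = -4: β = 3·(-4) + 6 = -6. Coeff of u: α = 3
Result: 3/(u + 4) - 6/(u + 4)²


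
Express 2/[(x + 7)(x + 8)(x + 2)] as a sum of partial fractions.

Using cover-up method: P = -2/5, Q = 1/3, R = 1/15
Result: (-2/5)/(x + 7) + (1/3)/(x + 8) + (1/15)/(x + 2)


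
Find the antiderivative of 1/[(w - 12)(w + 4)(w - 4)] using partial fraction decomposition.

Cover-up: P = 1/128, Q = 1/128, R = -1/64. Decomposition: (1/128)/(w - 12) + (1/128)/(w + 4) - (1/64)/(w - 4). Integrate each term: (1/128) ln|(w - 12)| + (1/128) ln|(w + 4)| - (1/64) ln|(w - 4)| + C


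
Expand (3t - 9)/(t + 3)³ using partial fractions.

(3t - 9) = A(t + 3)² + B(t + 3) + C. At t = -3: C = 3·(-3) - 9 = -18. Coefficients: A = 0, B = 3
Result: 3/(t + 3)² - 18/(t + 3)³


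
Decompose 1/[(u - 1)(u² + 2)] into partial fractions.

Cover-up at u = 1: A = 1/(1² + 2) = 1/3. Then B = -A = -1/3, C = -A·(0 + 1) = -1/3
Result: (1/3)/(u - 1) - ((1/3)u + 1/3)/(u² + 2)


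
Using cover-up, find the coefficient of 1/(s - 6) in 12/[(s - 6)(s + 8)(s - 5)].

Cover (s - 6), set s=6: 12/[(6 + 8)(6 - 5)] = 6/7


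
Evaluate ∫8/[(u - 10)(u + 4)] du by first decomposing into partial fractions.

Decompose: 8/[(u - 10)(u + 4)] = (4/7)/(u - 10) - (4/7)/(u + 4). Integrate each term: (4/7) ln|(u - 10)| - (4/7) ln|(u + 4)| + C


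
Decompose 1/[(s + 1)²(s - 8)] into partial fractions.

Cover-up at s=8: γ = 1/(8 + 1)² = 1/81. Cover-up at s=-1: β = 1/(-1 - 8) = -1/9. Comparing s² coeff: α = -γ = -1/81
Result: (-1/81)/(s + 1) - (1/9)/(s + 1)² + (1/81)/(s - 8)


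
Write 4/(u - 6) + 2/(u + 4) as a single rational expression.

Common denominator (u - 6)(u + 4). Numerator: 4(u + 4) + 2(u - 6) = (4u + 16) + (2u - 12) = 6u + 4
Result: (6u + 4)/[(u - 6)(u + 4)]


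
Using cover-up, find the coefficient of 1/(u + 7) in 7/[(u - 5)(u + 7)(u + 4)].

Cover (u + 7), set u=-7: 7/[(-7 - 5)(-7 + 4)] = 7/36


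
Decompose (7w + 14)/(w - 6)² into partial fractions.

(7w + 14) = P(w - 6) + Q. At w = 6: Q = 7·6 + 14 = 56. Coeff of w: P = 7
Result: 7/(w - 6) + 56/(w - 6)²


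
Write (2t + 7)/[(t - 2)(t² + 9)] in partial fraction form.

At t=2: P = (2·2 + 7)/(2² + 9) = 11/13. Q = -P = -11/13, R = 2 - 2·P = 4/13
Result: (11/13)/(t - 2) - ((11/13)t - 4/13)/(t² + 9)


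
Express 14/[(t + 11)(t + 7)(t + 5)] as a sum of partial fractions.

Using cover-up method: α = 7/12, β = -7/4, γ = 7/6
Result: (7/12)/(t + 11) - (7/4)/(t + 7) + (7/6)/(t + 5)


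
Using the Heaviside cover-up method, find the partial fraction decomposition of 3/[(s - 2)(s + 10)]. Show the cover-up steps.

Cover (s - 2): set s=2, get A = 3/(2 + 10) = 1/4. Cover (s + 10): set s=-10, get B = 3/(-10 - 2) = -1/4.
Result: (1/4)/(s - 2) - (1/4)/(s + 10)


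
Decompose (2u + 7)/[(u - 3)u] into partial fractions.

At u=3: A = (2·3 + 7)/(3 - 0) = 13/3. At u=0: B = (2·0 + 7)/(0 - 3) = -7/3
Result: (13/3)/(u - 3) - (7/3)/u


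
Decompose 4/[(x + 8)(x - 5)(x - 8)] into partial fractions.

Using cover-up method: A = 1/52, B = -4/39, C = 1/12
Result: (1/52)/(x + 8) - (4/39)/(x - 5) + (1/12)/(x - 8)


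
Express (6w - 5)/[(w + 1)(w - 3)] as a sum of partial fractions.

At w=-1: P = (6·(-1) - 5)/(-1 - 3) = 11/4. At w=3: Q = (6·3 - 5)/(3 + 1) = 13/4
Result: (11/4)/(w + 1) + (13/4)/(w - 3)


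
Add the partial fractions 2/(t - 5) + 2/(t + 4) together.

Common denominator (t - 5)(t + 4). Numerator: 2(t + 4) + 2(t - 5) = (2t + 8) + (2t - 10) = 4t - 2
Result: (4t - 2)/[(t - 5)(t + 4)]


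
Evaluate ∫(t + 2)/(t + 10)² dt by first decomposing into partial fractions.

Decompose: α = 1, β = 1·(-10) + 2 = -8, so (t + 2)/(t + 10)² = 1/(t + 10) - 8/(t + 10)². Integrate: ∫ α/(t + 10) dt = ln|(t + 10)|; ∫ β/(t + 10)² dt = 8/(t + 10). Sum: ln|(t + 10)| + 8/(t + 10) + C


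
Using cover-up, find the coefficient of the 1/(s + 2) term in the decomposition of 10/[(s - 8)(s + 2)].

Cover (s + 2), set s=-2: 10/((s - 8) at s=-2) = 10/(-10) = -1


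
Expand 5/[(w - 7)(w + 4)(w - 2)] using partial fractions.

Using cover-up method: A = 1/11, B = 5/66, C = -1/6
Result: (1/11)/(w - 7) + (5/66)/(w + 4) - (1/6)/(w - 2)


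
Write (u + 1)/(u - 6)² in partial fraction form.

(u + 1) = α(u - 6) + β. At u = 6: β = 1·6 + 1 = 7. Coeff of u: α = 1
Result: 1/(u - 6) + 7/(u - 6)²


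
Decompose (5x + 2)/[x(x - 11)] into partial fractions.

At x=0: A = (5·0 + 2)/(0 - 11) = -2/11. At x=11: B = (5·11 + 2)/(11 - 0) = 57/11
Result: (-2/11)/x + (57/11)/(x - 11)


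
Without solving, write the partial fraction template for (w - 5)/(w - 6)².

Repeated linear factor: α/(w - 6) + β/(w - 6)²


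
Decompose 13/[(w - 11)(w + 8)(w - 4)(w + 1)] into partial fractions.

Using Heaviside cover-up: (13/1596)/(w - 11) - (13/1596)/(w + 8) - (13/420)/(w - 4) + (13/420)/(w + 1)


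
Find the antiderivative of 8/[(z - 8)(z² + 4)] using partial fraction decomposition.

Cover-up at z=8: P = 8/(8²+4) = 2/17. Coeff matching: Q = -2/17, R = -16/17. Decomposition: (2/17)/(z - 8) - ((2/17)z + 16/17)/(z² + 4). Integrate: linear → ln, quadratic → (1/2)ln + arctan: (2/17) ln|(z - 8)| - (1/17) ln(z² + 4) - (8/17) arctan(z/2) + C


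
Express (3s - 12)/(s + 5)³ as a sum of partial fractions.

(3s - 12) = A(s + 5)² + B(s + 5) + C. At s = -5: C = 3·(-5) - 12 = -27. Coefficients: A = 0, B = 3
Result: 3/(s + 5)² - 27/(s + 5)³


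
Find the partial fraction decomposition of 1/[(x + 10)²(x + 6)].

Cover-up at x=-6: C = 1/(-6 + 10)² = 1/16. Cover-up at x=-10: B = 1/(-10 + 6) = -1/4. Comparing x² coeff: A = -C = -1/16
Result: (-1/16)/(x + 10) - (1/4)/(x + 10)² + (1/16)/(x + 6)


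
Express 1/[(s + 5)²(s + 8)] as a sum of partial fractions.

Cover-up at s=-8: γ = 1/(-8 + 5)² = 1/9. Cover-up at s=-5: β = 1/(-5 + 8) = 1/3. Comparing s² coeff: α = -γ = -1/9
Result: (-1/9)/(s + 5) + (1/3)/(s + 5)² + (1/9)/(s + 8)


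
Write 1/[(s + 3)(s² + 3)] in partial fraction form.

Cover-up at s = -3: P = 1/((-3)² + 3) = 1/12. Then Q = -P = -1/12, R = -P·(0 - 3) = 1/4
Result: (1/12)/(s + 3) - ((1/12)s - 1/4)/(s² + 3)


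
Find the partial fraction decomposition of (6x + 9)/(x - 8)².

(6x + 9) = P(x - 8) + Q. At x = 8: Q = 6·8 + 9 = 57. Coeff of x: P = 6
Result: 6/(x - 8) + 57/(x - 8)²


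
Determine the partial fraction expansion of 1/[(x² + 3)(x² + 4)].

Coefficient matching gives α = γ = 0, β = 1/(4-3) = 1, δ = -β = -1
Result: 1/(x² + 3) - 1/(x² + 4)


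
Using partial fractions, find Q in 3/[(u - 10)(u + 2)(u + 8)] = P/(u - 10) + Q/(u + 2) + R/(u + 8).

Cover-up at u = -2: Q = 3/[(-2 - 10)(-2 + 8)] = 3/[(-12)(6)] = -3/72 = -1/24


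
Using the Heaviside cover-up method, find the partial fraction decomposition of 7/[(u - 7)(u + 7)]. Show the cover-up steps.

Cover (u - 7): set u=7, get P = 7/(7 + 7) = 1/2. Cover (u + 7): set u=-7, get Q = 7/(-7 - 7) = -1/2.
Result: (1/2)/(u - 7) - (1/2)/(u + 7)


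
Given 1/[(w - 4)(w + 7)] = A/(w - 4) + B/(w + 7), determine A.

Cover-up at w = 4: A = 1/(4 + 7) = 1/11


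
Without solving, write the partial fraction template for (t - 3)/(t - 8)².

Repeated linear factor: P/(t - 8) + Q/(t - 8)²


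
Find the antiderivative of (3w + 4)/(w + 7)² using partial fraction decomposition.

Decompose: α = 3, β = 3·(-7) + 4 = -17, so (3w + 4)/(w + 7)² = 3/(w + 7) - 17/(w + 7)². Integrate: ∫ α/(w + 7) dw = 3 ln|(w + 7)|; ∫ β/(w + 7)² dw = 17/(w + 7). Sum: 3 ln|(w + 7)| + 17/(w + 7) + C


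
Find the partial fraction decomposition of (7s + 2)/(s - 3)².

(7s + 2) = P(s - 3) + Q. At s = 3: Q = 7·3 + 2 = 23. Coeff of s: P = 7
Result: 7/(s - 3) + 23/(s - 3)²


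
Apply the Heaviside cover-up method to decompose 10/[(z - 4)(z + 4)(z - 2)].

Cover (z - 4), z=4: P = 10/[(4 + 4)(4 - 2)] = 5/8. Cover (z + 4), z=-4: Q = 10/[(-4 - 4)(-4 - 2)] = 5/24. Cover (z - 2), z=2: R = 10/[(2 - 4)(2 + 4)] = -5/6.
Result: (5/8)/(z - 4) + (5/24)/(z + 4) - (5/6)/(z - 2)


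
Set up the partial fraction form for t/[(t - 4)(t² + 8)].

Linear + irreducible quadratic: P/(t - 4) + (Qt + R)/(t² + 8)


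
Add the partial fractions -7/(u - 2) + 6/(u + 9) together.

Common denominator (u - 2)(u + 9). Numerator: -7(u + 9) + 6(u - 2) = (-7u - 63) + (6u - 12) = -u - 75
Result: (-u - 75)/[(u - 2)(u + 9)]


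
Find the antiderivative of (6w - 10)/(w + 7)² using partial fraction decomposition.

Decompose: A = 6, B = 6·(-7) - 10 = -52, so (6w - 10)/(w + 7)² = 6/(w + 7) - 52/(w + 7)². Integrate: ∫ A/(w + 7) dw = 6 ln|(w + 7)|; ∫ B/(w + 7)² dw = 52/(w + 7). Sum: 6 ln|(w + 7)| + 52/(w + 7) + C


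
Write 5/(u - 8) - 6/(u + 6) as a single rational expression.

Common denominator (u - 8)(u + 6). Numerator: 5(u + 6) - 6(u - 8) = (5u + 30) - (6u - 48) = -u + 78
Result: (-u + 78)/[(u - 8)(u + 6)]


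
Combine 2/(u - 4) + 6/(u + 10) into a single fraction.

Common denominator (u - 4)(u + 10). Numerator: 2(u + 10) + 6(u - 4) = (2u + 20) + (6u - 24) = 8u - 4
Result: (8u - 4)/[(u - 4)(u + 10)]


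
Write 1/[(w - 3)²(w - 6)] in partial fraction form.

Cover-up at w=6: C = 1/(6 - 3)² = 1/9. Cover-up at w=3: B = 1/(3 - 6) = -1/3. Comparing w² coeff: A = -C = -1/9
Result: (-1/9)/(w - 3) - (1/3)/(w - 3)² + (1/9)/(w - 6)


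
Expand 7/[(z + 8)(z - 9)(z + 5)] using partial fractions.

Using cover-up method: A = 7/51, B = 1/34, C = -1/6
Result: (7/51)/(z + 8) + (1/34)/(z - 9) - (1/6)/(z + 5)


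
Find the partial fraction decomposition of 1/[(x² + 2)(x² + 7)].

Coefficient matching gives P = R = 0, Q = 1/(7-2) = 1/5, S = -Q = -1/5
Result: (1/5)/(x² + 2) - (1/5)/(x² + 7)


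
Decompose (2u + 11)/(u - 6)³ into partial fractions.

(2u + 11) = A(u - 6)² + B(u - 6) + C. At u = 6: C = 2·6 + 11 = 23. Coefficients: A = 0, B = 2
Result: 2/(u - 6)² + 23/(u - 6)³


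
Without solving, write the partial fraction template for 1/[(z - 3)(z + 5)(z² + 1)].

Two linear + quadratic: A/(z - 3) + B/(z + 5) + (Cz + D)/(z² + 1)


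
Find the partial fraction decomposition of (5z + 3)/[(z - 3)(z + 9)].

At z=3: A = (5·3 + 3)/(3 + 9) = 3/2. At z=-9: B = (5·(-9) + 3)/(-9 - 3) = 7/2
Result: (3/2)/(z - 3) + (7/2)/(z + 9)


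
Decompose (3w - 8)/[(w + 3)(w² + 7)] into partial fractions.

At w=-3: α = (3·(-3) - 8)/((-3)² + 7) = -17/16. β = -α = 17/16, γ = 3 - (-3)·α = -3/16
Result: (-17/16)/(w + 3) + ((17/16)w - 3/16)/(w² + 7)


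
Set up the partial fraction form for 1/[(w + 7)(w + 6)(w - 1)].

Three distinct linear factors: P/(w + 7) + Q/(w + 6) + R/(w - 1)


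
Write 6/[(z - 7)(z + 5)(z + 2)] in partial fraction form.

Using cover-up method: P = 1/18, Q = 1/6, R = -2/9
Result: (1/18)/(z - 7) + (1/6)/(z + 5) - (2/9)/(z + 2)


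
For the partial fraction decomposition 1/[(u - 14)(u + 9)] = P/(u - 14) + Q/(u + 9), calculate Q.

Cover-up at u = -9: Q = 1/(-9 - 14) = -1/23


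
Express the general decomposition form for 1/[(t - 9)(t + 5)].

Distinct linear factors: P/(t - 9) + Q/(t + 5)


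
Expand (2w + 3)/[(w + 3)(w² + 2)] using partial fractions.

At w=-3: A = (2·(-3) + 3)/((-3)² + 2) = -3/11. B = -A = 3/11, C = 2 - (-3)·A = 13/11
Result: (-3/11)/(w + 3) + ((3/11)w + 13/11)/(w² + 2)


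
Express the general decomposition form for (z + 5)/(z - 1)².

Repeated linear factor: P/(z - 1) + Q/(z - 1)²


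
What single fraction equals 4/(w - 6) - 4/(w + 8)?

Common denominator (w - 6)(w + 8). Numerator: 4(w + 8) - 4(w - 6) = (4w + 32) - (4w - 24) = 56
Result: (56)/[(w - 6)(w + 8)]


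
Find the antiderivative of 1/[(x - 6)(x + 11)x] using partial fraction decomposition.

Cover-up: A = 1/102, B = 1/187, C = -1/66. Decomposition: (1/102)/(x - 6) + (1/187)/(x + 11) - (1/66)/x. Integrate each term: (1/102) ln|(x - 6)| + (1/187) ln|(x + 11)| - (1/66) ln|x| + C


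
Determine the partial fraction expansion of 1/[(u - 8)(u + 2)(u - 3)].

Using cover-up method: α = 1/50, β = 1/50, γ = -1/25
Result: (1/50)/(u - 8) + (1/50)/(u + 2) - (1/25)/(u - 3)


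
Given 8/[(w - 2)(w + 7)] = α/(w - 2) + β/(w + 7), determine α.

Cover-up at w = 2: α = 8/(2 + 7) = 8/9


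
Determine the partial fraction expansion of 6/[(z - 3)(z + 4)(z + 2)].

Using cover-up method: A = 6/35, B = 3/7, C = -3/5
Result: (6/35)/(z - 3) + (3/7)/(z + 4) - (3/5)/(z + 2)


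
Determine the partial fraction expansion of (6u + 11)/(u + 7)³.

(6u + 11) = α(u + 7)² + β(u + 7) + γ. At u = -7: γ = 6·(-7) + 11 = -31. Coefficients: α = 0, β = 6
Result: 6/(u + 7)² - 31/(u + 7)³


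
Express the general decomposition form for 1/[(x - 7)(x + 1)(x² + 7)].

Two linear + quadratic: α/(x - 7) + β/(x + 1) + (γx + δ)/(x² + 7)


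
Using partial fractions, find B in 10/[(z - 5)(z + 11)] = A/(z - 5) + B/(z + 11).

Cover-up at z = -11: B = 10/(-11 - 5) = -10/16 = -5/8


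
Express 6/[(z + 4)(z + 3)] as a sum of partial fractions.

6/(z + 4)(z + 3) = P/(z + 4) + Q/(z + 3). P = 6/(-4 + 3) = -6, Q = 6/(-3 + 4) = 6
Result: -6/(z + 4) + 6/(z + 3)


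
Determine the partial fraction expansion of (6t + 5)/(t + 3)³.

(6t + 5) = α(t + 3)² + β(t + 3) + γ. At t = -3: γ = 6·(-3) + 5 = -13. Coefficients: α = 0, β = 6
Result: 6/(t + 3)² - 13/(t + 3)³


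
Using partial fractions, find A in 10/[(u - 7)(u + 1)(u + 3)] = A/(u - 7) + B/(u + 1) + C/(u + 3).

Cover-up at u = 7: A = 10/[(7 + 1)(7 + 3)] = 10/[(8)(10)] = 10/80 = 1/8


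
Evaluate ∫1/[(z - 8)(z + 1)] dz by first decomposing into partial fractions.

Decompose: 1/[(z - 8)(z + 1)] = (1/9)/(z - 8) - (1/9)/(z + 1). Integrate each term: (1/9) ln|(z - 8)| - (1/9) ln|(z + 1)| + C


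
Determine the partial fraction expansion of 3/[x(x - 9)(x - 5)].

Using cover-up method: α = 1/15, β = 1/12, γ = -3/20
Result: (1/15)/x + (1/12)/(x - 9) - (3/20)/(x - 5)


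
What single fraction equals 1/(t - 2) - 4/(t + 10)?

Common denominator (t - 2)(t + 10). Numerator: 1(t + 10) - 4(t - 2) = (t + 10) - (4t - 8) = -3t + 18
Result: (-3t + 18)/[(t - 2)(t + 10)]
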